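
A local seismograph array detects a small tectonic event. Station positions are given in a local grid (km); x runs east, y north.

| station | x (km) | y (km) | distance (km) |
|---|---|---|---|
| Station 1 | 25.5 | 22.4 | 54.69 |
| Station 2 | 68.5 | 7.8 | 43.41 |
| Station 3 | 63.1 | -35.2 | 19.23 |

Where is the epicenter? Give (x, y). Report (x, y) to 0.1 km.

x ≈ 45.0 km, y ≈ -28.7 km

Circle about each station: (x − 25.5)² + (y − 22.4)² = 54.69²; (x − 68.5)² + (y − 7.8)² = 43.41²; (x − 63.1)² + (y + 35.2)² = 19.23².
Subtracting the Station 1 equation from the Station 2 and Station 3 equations removes the quadratic terms:
86.0 x − 29.2 y = 4707.65
75.2 x − 115.2 y = 6689.84
Solving the 2×2 system: x ≈ 45.0, y ≈ -28.7 km.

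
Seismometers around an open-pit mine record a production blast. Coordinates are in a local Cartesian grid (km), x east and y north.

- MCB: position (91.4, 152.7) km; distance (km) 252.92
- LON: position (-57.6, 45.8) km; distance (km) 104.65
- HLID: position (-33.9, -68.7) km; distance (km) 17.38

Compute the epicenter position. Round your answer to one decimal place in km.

-47.9 km east, -58.4 km north

Circle about each station: (x − 91.4)² + (y − 152.7)² = 252.92²; (x + 57.6)² + (y − 45.8)² = 104.65²; (x + 33.9)² + (y + 68.7)² = 17.38².
Subtracting pairs of circle equations eliminates x²+y² and gives linear equations (the radical axes):
-298.0 x − 213.8 y = 26761.05
-250.6 x − 442.8 y = 37864.11
Solving the 2×2 system: x ≈ -47.9, y ≈ -58.4 km.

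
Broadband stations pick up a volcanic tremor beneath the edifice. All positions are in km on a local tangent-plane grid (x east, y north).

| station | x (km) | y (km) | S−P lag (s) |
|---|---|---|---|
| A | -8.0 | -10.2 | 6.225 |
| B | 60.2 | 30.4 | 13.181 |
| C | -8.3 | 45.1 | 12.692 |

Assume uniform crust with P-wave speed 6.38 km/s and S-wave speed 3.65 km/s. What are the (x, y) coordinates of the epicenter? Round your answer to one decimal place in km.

Distance from S−P lag: d = Δt · v_P v_S / (v_P − v_S) = Δt · (6.38·3.65)/(6.38−3.65) ≈ 8.5300·Δt.
So d_A = 53.10, d_B = 112.43, d_C = 108.26 km.
Circle about each station: (x + 8.0)² + (y + 10.2)² = 53.10²; (x − 60.2)² + (y − 30.4)² = 112.43²; (x + 8.3)² + (y − 45.1)² = 108.26².
Subtracting the A equation from the B and C equations removes the quadratic terms:
136.4 x + 81.2 y = -5440.73
-0.6 x + 110.6 y = -6965.76
Solving the 2×2 system: x ≈ -2.4, y ≈ -63.0 km.
Check against A (with the unrounded x, y): √((x + 8.0)²+(y + 10.2)²) = 53.09 ≈ 53.10 km. ✓

(-2.4, -63.0)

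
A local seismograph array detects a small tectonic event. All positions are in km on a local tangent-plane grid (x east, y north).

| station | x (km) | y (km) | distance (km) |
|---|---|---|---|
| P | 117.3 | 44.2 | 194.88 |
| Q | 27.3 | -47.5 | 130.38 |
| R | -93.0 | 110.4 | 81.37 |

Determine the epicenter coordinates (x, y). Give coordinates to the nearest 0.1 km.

(-77.1, 30.6)

Circle about each station: (x − 117.3)² + (y − 44.2)² = 194.88²; (x − 27.3)² + (y + 47.5)² = 130.38²; (x + 93.0)² + (y − 110.4)² = 81.37².
Subtracting the P equation from the Q and R equations removes the quadratic terms:
-180.0 x − 183.4 y = 8267.88
-420.6 x + 132.4 y = 36481.37
Solving the 2×2 system: x ≈ -77.1, y ≈ 30.6 km.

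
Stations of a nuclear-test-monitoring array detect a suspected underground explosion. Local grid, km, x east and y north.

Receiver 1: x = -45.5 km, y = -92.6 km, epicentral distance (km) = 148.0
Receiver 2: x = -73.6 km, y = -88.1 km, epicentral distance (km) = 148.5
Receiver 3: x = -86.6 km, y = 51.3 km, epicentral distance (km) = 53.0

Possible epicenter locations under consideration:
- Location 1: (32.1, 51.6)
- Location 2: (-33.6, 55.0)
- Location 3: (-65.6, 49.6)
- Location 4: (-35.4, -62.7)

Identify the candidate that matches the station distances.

Location 2

For each candidate, compare |candidate − station| to the reported distance:
Location 1: residuals Receiver 1 15.8, Receiver 2 26.7, Receiver 3 65.7 → max 65.7 km
Location 2: residuals Receiver 1 0.1, Receiver 2 0.1, Receiver 3 0.1 → max 0.1 km
Location 3: residuals Receiver 1 4.4, Receiver 2 10.6, Receiver 3 31.9 → max 31.9 km
Location 4: residuals Receiver 1 116.4, Receiver 2 102.6, Receiver 3 72.0 → max 116.4 km
Only Location 2 has all residuals ≈ 0.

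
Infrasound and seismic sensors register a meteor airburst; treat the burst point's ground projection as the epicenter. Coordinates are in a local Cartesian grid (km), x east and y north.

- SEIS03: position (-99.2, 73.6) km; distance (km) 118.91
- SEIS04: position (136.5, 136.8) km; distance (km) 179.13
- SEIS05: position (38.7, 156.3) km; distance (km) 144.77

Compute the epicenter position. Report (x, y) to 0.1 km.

Circle about each station: (x + 99.2)² + (y − 73.6)² = 118.91²; (x − 136.5)² + (y − 136.8)² = 179.13²; (x − 38.7)² + (y − 156.3)² = 144.77².
Subtracting the SEIS03 equation from the SEIS04 and SEIS05 equations removes the quadratic terms:
471.4 x + 126.4 y = 4140.92
275.8 x + 165.4 y = 3851.02
Solving the 2×2 system: x ≈ 4.6, y ≈ 15.6 km.

(4.6, 15.6)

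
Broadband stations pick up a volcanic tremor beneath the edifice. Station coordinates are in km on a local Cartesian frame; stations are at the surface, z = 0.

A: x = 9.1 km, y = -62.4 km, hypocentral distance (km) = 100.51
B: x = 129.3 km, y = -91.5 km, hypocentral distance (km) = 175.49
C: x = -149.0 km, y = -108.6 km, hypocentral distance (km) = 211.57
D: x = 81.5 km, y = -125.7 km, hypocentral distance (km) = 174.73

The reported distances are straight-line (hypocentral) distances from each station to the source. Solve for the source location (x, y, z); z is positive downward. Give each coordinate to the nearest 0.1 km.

Each station gives a sphere (x−x_i)² + (y−y_i)² + z² = d_i² (stations at z=0).
Subtracting the A sphere from B and C: z² cancels, leaving linear equations in x and y:
240.4 x − 58.2 y = 419.69
-316.2 x − 92.4 y = -4641.21
Solving: x ≈ 7.605, y ≈ 24.203 km (keep extra digits for the depth step; rounded: 7.6, 24.2).
Then from the A sphere: z² = 100.51² − (x − 9.1)² − (y + 62.4)² with x = 7.605, y = 24.203, so z ≈ 50.990 ≈ 51.0 km.
Check against D (with the unrounded solution): distance 174.73 ≈ 174.73 km. ✓

(7.6, 24.2, 51.0)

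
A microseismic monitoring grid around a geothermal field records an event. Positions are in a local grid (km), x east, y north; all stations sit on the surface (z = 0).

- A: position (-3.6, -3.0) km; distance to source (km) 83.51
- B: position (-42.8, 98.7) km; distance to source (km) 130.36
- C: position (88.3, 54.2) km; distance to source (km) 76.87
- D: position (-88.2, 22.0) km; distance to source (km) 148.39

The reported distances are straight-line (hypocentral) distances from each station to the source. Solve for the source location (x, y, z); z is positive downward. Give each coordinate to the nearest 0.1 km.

Each station gives a sphere (x−x_i)² + (y−y_i)² + z² = d_i² (stations at z=0).
Subtracting the A sphere from B and C: z² cancels, leaving linear equations in x and y:
-78.4 x + 203.4 y = 1531.76
183.8 x + 114.4 y = 11777.49
Solving: x ≈ 47.899, y ≈ 25.993 km (keep extra digits for the depth step; rounded: 47.9, 26.0).
Then from the A sphere: z² = 83.51² − (x + 3.6)² − (y + 3.0)² with x = 47.899, y = 25.993, so z ≈ 59.002 ≈ 59.0 km.

(47.9, 26.0, 59.0)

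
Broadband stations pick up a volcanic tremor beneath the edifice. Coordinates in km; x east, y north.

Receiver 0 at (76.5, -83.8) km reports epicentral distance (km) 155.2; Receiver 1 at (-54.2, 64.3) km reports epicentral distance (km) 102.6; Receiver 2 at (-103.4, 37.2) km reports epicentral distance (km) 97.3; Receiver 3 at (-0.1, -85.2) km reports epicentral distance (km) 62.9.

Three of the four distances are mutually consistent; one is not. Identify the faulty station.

Solve using three stations at a time. Using Receiver 1, Receiver 2, Receiver 3 (subtract circle equations pairwise → linear system) gives (x, y) ≈ (-41.0, -37.4).
Distances from that point to each station vs reported:
  Receiver 0: calculated 126.3 vs reported 155.2 → residual 28.9 km
  Receiver 1: calculated 102.6 vs reported 102.6 → residual 0.0 km
  Receiver 2: calculated 97.3 vs reported 97.3 → residual 0.0 km
  Receiver 3: calculated 62.9 vs reported 62.9 → residual 0.0 km
Receiver 1, Receiver 2, Receiver 3 are mutually consistent (residuals ≈ 0); Receiver 0 is off by 28.9 km.

Receiver 0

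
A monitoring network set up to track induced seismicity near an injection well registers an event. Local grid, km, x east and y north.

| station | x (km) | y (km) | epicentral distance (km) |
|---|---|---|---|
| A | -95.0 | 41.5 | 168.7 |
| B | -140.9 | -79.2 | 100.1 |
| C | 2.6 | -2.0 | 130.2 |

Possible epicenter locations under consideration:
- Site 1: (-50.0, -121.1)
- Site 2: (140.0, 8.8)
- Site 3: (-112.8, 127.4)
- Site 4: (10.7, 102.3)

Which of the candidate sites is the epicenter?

For each candidate, compare |candidate − station| to the reported distance:
Site 1: residuals A 0.0, B 0.0, C 0.0 → max 0.0 km
Site 2: residuals A 68.6, B 194.3, C 7.6 → max 194.3 km
Site 3: residuals A 81.0, B 108.4, C 43.2 → max 108.4 km
Site 4: residuals A 46.8, B 136.4, C 25.6 → max 136.4 km
Only Site 1 has all residuals ≈ 0.

Site 1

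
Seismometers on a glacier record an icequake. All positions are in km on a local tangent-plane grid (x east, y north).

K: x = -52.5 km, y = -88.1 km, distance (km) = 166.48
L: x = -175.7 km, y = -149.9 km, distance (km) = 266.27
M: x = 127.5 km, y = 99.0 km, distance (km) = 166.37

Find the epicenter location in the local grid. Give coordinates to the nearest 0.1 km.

-37.5 km east, 77.7 km north

Circle about each station: (x + 52.5)² + (y + 88.1)² = 166.48²; (x + 175.7)² + (y + 149.9)² = 266.27²; (x − 127.5)² + (y − 99.0)² = 166.37².
Subtracting the K equation from the L and M equations removes the quadratic terms:
-246.4 x − 123.6 y = -361.48
360.0 x + 374.2 y = 15576.00
Solving the 2×2 system: x ≈ -37.5, y ≈ 77.7 km.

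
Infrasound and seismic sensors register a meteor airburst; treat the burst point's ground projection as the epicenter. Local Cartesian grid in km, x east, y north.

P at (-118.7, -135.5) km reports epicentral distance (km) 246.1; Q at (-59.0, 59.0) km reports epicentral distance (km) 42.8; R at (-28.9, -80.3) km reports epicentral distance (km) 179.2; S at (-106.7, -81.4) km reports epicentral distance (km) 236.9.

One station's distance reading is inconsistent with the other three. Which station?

Solve using three stations at a time. Using P, Q, R (subtract circle equations pairwise → linear system) gives (x, y) ≈ (-42.2, 98.4).
Distances from that point to each station vs reported:
  P: calculated 246.1 vs reported 246.1 → residual 0.0 km
  Q: calculated 42.8 vs reported 42.8 → residual 0.0 km
  R: calculated 179.2 vs reported 179.2 → residual 0.0 km
  S: calculated 191.0 vs reported 236.9 → residual 45.9 km
P, Q, R are mutually consistent (residuals ≈ 0); S is off by 45.9 km.

S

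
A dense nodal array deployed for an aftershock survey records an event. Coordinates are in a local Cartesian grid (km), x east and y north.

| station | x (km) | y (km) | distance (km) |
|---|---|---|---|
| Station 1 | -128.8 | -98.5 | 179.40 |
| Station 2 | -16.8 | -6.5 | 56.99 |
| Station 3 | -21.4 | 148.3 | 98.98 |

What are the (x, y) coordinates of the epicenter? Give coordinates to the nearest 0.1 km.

Circle about each station: (x + 128.8)² + (y + 98.5)² = 179.40²; (x + 16.8)² + (y + 6.5)² = 56.99²; (x + 21.4)² + (y − 148.3)² = 98.98².
Subtracting the Station 1 equation from the Station 2 and Station 3 equations removes the quadratic terms:
224.0 x + 184.0 y = 2969.30
214.8 x + 493.6 y = 18546.48
Solving the 2×2 system: x ≈ -27.4, y ≈ 49.5 km.

x ≈ -27.4 km, y ≈ 49.5 km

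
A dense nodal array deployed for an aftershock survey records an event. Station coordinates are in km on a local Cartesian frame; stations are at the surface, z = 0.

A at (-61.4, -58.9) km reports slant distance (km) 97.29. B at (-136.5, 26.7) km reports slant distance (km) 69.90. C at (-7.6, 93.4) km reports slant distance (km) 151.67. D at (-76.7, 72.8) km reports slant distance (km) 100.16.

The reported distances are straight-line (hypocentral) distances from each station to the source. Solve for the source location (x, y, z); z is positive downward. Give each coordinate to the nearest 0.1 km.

(-111.2, -0.1, 59.4)

Each station gives a sphere (x−x_i)² + (y−y_i)² + z² = d_i² (stations at z=0).
Subtracting the A sphere from B and C: z² cancels, leaving linear equations in x and y:
-150.2 x + 171.2 y = 16685.30
107.6 x + 304.6 y = -11996.29
Solving: x ≈ -111.203, y ≈ -0.101 km (keep extra digits for the depth step; rounded: -111.2, -0.1).
Then from the A sphere: z² = 97.29² − (x + 61.4)² − (y + 58.9)² with x = -111.203, y = -0.101, so z ≈ 59.394 ≈ 59.4 km.
Check against D (with the unrounded solution): distance 100.16 ≈ 100.16 km. ✓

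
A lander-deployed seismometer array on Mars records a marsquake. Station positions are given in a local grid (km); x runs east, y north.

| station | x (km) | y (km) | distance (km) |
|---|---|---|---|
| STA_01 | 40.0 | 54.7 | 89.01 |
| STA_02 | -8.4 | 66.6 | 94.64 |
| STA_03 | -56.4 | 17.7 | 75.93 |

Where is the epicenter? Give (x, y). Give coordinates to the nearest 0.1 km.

4.9 km east, -27.1 km north

Circle about each station: (x − 40.0)² + (y − 54.7)² = 89.01²; (x + 8.4)² + (y − 66.6)² = 94.64²; (x + 56.4)² + (y − 17.7)² = 75.93².
Subtracting pairs of circle equations eliminates x²+y² and gives linear equations (the radical axes):
-96.8 x + 23.8 y = -1119.92
-192.8 x − 74.0 y = 1059.58
Solving the 2×2 system: x ≈ 4.9, y ≈ -27.1 km.
Check against STA_01 (with the unrounded x, y): √((x − 40.0)²+(y − 54.7)²) = 89.01 ≈ 89.01 km. ✓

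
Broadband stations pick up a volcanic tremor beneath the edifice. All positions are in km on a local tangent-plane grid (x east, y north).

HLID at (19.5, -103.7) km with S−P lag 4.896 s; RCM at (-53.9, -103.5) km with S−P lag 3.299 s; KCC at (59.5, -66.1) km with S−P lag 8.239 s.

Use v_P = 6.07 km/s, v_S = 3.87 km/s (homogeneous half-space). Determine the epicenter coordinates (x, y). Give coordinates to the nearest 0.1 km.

Distance from S−P lag: d = Δt · v_P v_S / (v_P − v_S) = Δt · (6.07·3.87)/(6.07−3.87) ≈ 10.6777·Δt.
So d_HLID = 52.28, d_RCM = 35.23, d_KCC = 87.97 km.
Circle about each station: (x − 19.5)² + (y + 103.7)² = 52.28²; (x + 53.9)² + (y + 103.5)² = 35.23²; (x − 59.5)² + (y + 66.1)² = 87.97².
Subtracting pairs of circle equations eliminates x²+y² and gives linear equations (the radical axes):
-146.8 x + 0.4 y = 3975.57
80.0 x + 75.2 y = -8230.00
Solving the 2×2 system: x ≈ -27.3, y ≈ -80.4 km.

(-27.3, -80.4)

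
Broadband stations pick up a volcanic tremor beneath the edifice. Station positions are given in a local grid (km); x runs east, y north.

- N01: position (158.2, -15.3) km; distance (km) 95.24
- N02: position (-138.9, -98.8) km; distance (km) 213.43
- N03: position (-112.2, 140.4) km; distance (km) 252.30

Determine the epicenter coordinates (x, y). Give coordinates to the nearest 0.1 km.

x ≈ 65.8 km, y ≈ -38.4 km

Circle about each station: (x − 158.2)² + (y + 15.3)² = 95.24²; (x + 138.9)² + (y + 98.8)² = 213.43²; (x + 112.2)² + (y − 140.4)² = 252.30².
Subtracting the N01 equation from the N02 and N03 equations removes the quadratic terms:
-594.2 x − 167.0 y = -32688.39
-540.8 x + 311.4 y = -47544.96
Solving the 2×2 system: x ≈ 65.8, y ≈ -38.4 km.
Check against N01 (with the unrounded x, y): √((x − 158.2)²+(y + 15.3)²) = 95.24 ≈ 95.24 km. ✓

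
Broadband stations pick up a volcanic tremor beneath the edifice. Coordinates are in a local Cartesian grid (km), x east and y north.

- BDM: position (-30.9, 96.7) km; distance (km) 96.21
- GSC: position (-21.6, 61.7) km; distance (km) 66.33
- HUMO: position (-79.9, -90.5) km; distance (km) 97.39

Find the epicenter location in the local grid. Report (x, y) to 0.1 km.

Circle about each station: (x + 30.9)² + (y − 96.7)² = 96.21²; (x + 21.6)² + (y − 61.7)² = 66.33²; (x + 79.9)² + (y + 90.5)² = 97.39².
Subtracting pairs of circle equations eliminates x²+y² and gives linear equations (the radical axes):
18.6 x − 70.0 y = -1175.55
-98.0 x − 374.4 y = 4040.11
Solving the 2×2 system: x ≈ -52.3, y ≈ 2.9 km.
Check against BDM (with the unrounded x, y): √((x + 30.9)²+(y − 96.7)²) = 96.21 ≈ 96.21 km. ✓

x ≈ -52.3 km, y ≈ 2.9 km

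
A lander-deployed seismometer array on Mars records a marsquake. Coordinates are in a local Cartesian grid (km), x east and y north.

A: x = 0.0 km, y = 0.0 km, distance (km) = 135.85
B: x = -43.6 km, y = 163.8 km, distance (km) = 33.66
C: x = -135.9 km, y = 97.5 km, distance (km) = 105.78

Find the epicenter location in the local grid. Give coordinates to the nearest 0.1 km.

Circle about each station: x² + y² = 135.85²; (x + 43.6)² + (y − 163.8)² = 33.66²; (x + 135.9)² + (y − 97.5)² = 105.78².
Subtracting the A equation from the B and C equations removes the quadratic terms:
-87.2 x + 327.6 y = 46053.63
-271.8 x + 195.0 y = 35240.87
Solving the 2×2 system: x ≈ -35.6, y ≈ 131.1 km.

x ≈ -35.6 km, y ≈ 131.1 km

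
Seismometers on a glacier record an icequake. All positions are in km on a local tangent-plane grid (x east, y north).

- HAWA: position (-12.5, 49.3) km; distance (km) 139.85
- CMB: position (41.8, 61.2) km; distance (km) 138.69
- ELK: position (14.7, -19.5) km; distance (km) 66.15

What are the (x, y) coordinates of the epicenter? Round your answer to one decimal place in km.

x ≈ 46.7 km, y ≈ -77.4 km

Circle about each station: (x + 12.5)² + (y − 49.3)² = 139.85²; (x − 41.8)² + (y − 61.2)² = 138.69²; (x − 14.7)² + (y + 19.5)² = 66.15².
Subtracting pairs of circle equations eliminates x²+y² and gives linear equations (the radical axes):
108.6 x + 23.8 y = 3229.05
54.4 x − 137.6 y = 13191.80
Solving the 2×2 system: x ≈ 46.7, y ≈ -77.4 km.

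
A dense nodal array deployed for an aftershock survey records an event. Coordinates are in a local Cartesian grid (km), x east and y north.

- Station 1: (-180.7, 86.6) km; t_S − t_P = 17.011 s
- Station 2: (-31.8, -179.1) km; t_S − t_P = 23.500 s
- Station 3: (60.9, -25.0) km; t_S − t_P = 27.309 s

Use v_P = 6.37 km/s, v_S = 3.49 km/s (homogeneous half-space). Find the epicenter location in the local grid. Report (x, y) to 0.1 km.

Distance from S−P lag: d = Δt · v_P v_S / (v_P − v_S) = Δt · (6.37·3.49)/(6.37−3.49) ≈ 7.7192·Δt.
So d_Station 1 = 131.31, d_Station 2 = 181.40, d_Station 3 = 210.80 km.
Circle about each station: (x + 180.7)² + (y − 86.6)² = 131.31²; (x + 31.8)² + (y + 179.1)² = 181.40²; (x − 60.9)² + (y + 25.0)² = 210.80².
Subtracting the Station 1 equation from the Station 2 and Station 3 equations removes the quadratic terms:
297.8 x − 531.4 y = -22727.64
483.2 x − 223.2 y = -63012.56
Solving the 2×2 system: x ≈ -149.3, y ≈ -40.9 km.

x ≈ -149.3 km, y ≈ -40.9 km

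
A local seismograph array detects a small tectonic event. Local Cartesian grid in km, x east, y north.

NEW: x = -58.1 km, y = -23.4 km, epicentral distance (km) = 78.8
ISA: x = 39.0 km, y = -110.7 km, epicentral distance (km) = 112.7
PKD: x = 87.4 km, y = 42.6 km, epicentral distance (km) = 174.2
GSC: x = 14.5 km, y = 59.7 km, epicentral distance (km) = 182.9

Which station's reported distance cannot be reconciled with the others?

Solve using three stations at a time. Using NEW, ISA, GSC (subtract circle equations pairwise → linear system) gives (x, y) ≈ (-73.3, -100.8).
Distances from that point to each station vs reported:
  NEW: calculated 78.9 vs reported 78.8 → residual 0.1 km
  ISA: calculated 112.7 vs reported 112.7 → residual 0.0 km
  PKD: calculated 215.4 vs reported 174.2 → residual 41.2 km
  GSC: calculated 182.9 vs reported 182.9 → residual 0.0 km
NEW, ISA, GSC are mutually consistent (residuals ≈ 0); PKD is off by 41.2 km.

PKD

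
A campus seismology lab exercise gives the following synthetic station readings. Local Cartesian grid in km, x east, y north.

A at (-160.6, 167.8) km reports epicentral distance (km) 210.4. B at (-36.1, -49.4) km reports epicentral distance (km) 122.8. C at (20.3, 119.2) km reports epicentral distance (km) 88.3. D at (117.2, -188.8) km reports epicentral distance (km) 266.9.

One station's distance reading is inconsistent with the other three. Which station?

Solve using three stations at a time. Using A, B, D (subtract circle equations pairwise → linear system) gives (x, y) ≈ (20.2, 60.0).
Distances from that point to each station vs reported:
  A: calculated 210.5 vs reported 210.4 → residual 0.1 km
  B: calculated 123.0 vs reported 122.8 → residual 0.2 km
  C: calculated 59.2 vs reported 88.3 → residual 29.1 km
  D: calculated 267.0 vs reported 266.9 → residual 0.1 km
A, B, D are mutually consistent (residuals ≈ 0); C is off by 29.1 km.

C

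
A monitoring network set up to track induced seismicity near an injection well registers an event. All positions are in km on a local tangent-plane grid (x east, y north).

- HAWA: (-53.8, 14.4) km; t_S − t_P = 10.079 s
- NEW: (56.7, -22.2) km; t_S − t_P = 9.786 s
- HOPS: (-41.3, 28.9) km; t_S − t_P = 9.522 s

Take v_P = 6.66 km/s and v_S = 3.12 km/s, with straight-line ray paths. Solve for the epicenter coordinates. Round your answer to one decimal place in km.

(1.2, -7.4)

Distance from S−P lag: d = Δt · v_P v_S / (v_P − v_S) = Δt · (6.66·3.12)/(6.66−3.12) ≈ 5.8698·Δt.
So d_HAWA = 59.16, d_NEW = 57.44, d_HOPS = 55.89 km.
Circle about each station: (x + 53.8)² + (y − 14.4)² = 59.16²; (x − 56.7)² + (y + 22.2)² = 57.44²; (x + 41.3)² + (y − 28.9)² = 55.89².
Subtracting pairs of circle equations eliminates x²+y² and gives linear equations (the radical axes):
221.0 x − 73.2 y = 806.48
25.0 x + 29.0 y = -184.69
Solving the 2×2 system: x ≈ 1.2, y ≈ -7.4 km.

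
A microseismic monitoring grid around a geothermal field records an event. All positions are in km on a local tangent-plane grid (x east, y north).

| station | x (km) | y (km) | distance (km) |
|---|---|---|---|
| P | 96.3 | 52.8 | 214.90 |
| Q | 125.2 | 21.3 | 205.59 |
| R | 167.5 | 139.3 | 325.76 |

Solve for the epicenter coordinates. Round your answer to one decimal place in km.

Circle about each station: (x − 96.3)² + (y − 52.8)² = 214.90²; (x − 125.2)² + (y − 21.3)² = 205.59²; (x − 167.5)² + (y − 139.3)² = 325.76².
Subtracting the P equation from the Q and R equations removes the quadratic terms:
57.8 x − 63.0 y = 7981.96
142.4 x + 173.0 y = -24538.36
Solving the 2×2 system: x ≈ -8.7, y ≈ -134.7 km.
Check against P (with the unrounded x, y): √((x − 96.3)²+(y − 52.8)²) = 214.88 ≈ 214.90 km. ✓

-8.7 km east, -134.7 km north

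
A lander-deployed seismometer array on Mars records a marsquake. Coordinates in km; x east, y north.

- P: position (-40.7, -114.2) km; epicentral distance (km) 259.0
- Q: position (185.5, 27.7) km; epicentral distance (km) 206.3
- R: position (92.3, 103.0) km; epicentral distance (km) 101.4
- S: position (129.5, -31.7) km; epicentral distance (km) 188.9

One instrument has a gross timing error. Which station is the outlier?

Solve using three stations at a time. Using Q, R, S (subtract circle equations pairwise → linear system) gives (x, y) ≈ (-8.8, 96.9).
Distances from that point to each station vs reported:
  P: calculated 213.5 vs reported 259.0 → residual 45.5 km
  Q: calculated 206.2 vs reported 206.3 → residual 0.1 km
  R: calculated 101.3 vs reported 101.4 → residual 0.1 km
  S: calculated 188.8 vs reported 188.9 → residual 0.1 km
Q, R, S are mutually consistent (residuals ≈ 0); P is off by 45.5 km.

P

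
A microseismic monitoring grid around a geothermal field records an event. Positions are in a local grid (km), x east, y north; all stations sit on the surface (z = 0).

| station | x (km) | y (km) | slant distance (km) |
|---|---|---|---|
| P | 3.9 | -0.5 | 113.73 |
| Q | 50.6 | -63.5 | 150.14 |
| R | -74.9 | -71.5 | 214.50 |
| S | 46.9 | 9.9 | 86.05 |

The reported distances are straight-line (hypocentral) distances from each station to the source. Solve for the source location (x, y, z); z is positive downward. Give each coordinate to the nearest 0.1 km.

Each station gives a sphere (x−x_i)² + (y−y_i)² + z² = d_i² (stations at z=0).
Subtracting the P sphere from Q and R: z² cancels, leaving linear equations in x and y:
93.4 x − 126.0 y = -3030.36
-157.6 x − 142.0 y = -22368.94
Solving: x ≈ 72.106, y ≈ 77.500 km (keep extra digits for the depth step; rounded: 72.1, 77.5).
Then from the P sphere: z² = 113.73² − (x − 3.9)² − (y + 0.5)² with x = 72.106, y = 77.500, so z ≈ 46.888 ≈ 46.9 km.

(72.1, 77.5, 46.9)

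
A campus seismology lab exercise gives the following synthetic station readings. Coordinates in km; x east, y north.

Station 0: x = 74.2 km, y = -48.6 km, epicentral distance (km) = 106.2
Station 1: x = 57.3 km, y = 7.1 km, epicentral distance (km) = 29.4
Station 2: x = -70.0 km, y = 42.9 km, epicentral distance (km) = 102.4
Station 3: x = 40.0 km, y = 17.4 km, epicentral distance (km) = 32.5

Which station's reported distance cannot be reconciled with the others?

Solve using three stations at a time. Using Station 0, Station 2, Station 3 (subtract circle equations pairwise → linear system) gives (x, y) ≈ (32.2, 48.9).
Distances from that point to each station vs reported:
  Station 0: calculated 106.2 vs reported 106.2 → residual 0.0 km
  Station 1: calculated 48.8 vs reported 29.4 → residual 19.4 km
  Station 2: calculated 102.4 vs reported 102.4 → residual 0.0 km
  Station 3: calculated 32.5 vs reported 32.5 → residual 0.0 km
Station 0, Station 2, Station 3 are mutually consistent (residuals ≈ 0); Station 1 is off by 19.4 km.

Station 1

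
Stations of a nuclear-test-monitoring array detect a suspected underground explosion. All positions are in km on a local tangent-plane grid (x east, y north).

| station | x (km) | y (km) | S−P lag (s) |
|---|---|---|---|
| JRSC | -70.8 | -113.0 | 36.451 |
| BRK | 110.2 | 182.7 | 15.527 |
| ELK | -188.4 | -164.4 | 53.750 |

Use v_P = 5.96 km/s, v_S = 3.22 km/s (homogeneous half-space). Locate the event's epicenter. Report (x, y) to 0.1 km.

Distance from S−P lag: d = Δt · v_P v_S / (v_P − v_S) = Δt · (5.96·3.22)/(5.96−3.22) ≈ 7.0041·Δt.
So d_JRSC = 255.31, d_BRK = 108.75, d_ELK = 376.47 km.
Circle about each station: (x + 70.8)² + (y + 113.0)² = 255.31²; (x − 110.2)² + (y − 182.7)² = 108.75²; (x + 188.4)² + (y + 164.4)² = 376.47².
Subtracting the JRSC equation from the BRK and ELK equations removes the quadratic terms:
362.0 x + 591.4 y = 81098.32
-235.2 x − 102.8 y = -31806.18
Solving the 2×2 system: x ≈ 102.8, y ≈ 74.2 km.
Check against JRSC (with the unrounded x, y): √((x + 70.8)²+(y + 113.0)²) = 255.31 ≈ 255.31 km. ✓

(102.8, 74.2)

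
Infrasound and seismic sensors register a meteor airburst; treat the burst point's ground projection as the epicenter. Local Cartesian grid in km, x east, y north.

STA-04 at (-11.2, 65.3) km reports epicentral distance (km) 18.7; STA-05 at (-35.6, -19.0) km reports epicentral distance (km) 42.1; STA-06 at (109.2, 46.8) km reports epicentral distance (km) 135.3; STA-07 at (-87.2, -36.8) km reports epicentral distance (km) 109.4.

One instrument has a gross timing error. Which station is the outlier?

STA-05

Solve using three stations at a time. Using STA-04, STA-06, STA-07 (subtract circle equations pairwise → linear system) gives (x, y) ≈ (-25.9, 53.8).
Distances from that point to each station vs reported:
  STA-04: calculated 18.7 vs reported 18.7 → residual 0.0 km
  STA-05: calculated 73.5 vs reported 42.1 → residual 31.4 km
  STA-06: calculated 135.3 vs reported 135.3 → residual 0.0 km
  STA-07: calculated 109.4 vs reported 109.4 → residual 0.0 km
STA-04, STA-06, STA-07 are mutually consistent (residuals ≈ 0); STA-05 is off by 31.4 km.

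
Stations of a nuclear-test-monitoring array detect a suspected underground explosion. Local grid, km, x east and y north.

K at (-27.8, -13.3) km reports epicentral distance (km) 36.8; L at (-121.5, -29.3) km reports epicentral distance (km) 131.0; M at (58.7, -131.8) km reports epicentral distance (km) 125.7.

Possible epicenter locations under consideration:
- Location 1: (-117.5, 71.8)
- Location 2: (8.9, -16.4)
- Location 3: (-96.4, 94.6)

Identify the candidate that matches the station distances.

Location 2

For each candidate, compare |candidate − station| to the reported distance:
Location 1: residuals K 86.8, L 29.8, M 143.6 → max 143.6 km
Location 2: residuals K 0.0, L 0.0, M 0.0 → max 0.0 km
Location 3: residuals K 91.1, L 4.6, M 148.7 → max 148.7 km
Only Location 2 has all residuals ≈ 0.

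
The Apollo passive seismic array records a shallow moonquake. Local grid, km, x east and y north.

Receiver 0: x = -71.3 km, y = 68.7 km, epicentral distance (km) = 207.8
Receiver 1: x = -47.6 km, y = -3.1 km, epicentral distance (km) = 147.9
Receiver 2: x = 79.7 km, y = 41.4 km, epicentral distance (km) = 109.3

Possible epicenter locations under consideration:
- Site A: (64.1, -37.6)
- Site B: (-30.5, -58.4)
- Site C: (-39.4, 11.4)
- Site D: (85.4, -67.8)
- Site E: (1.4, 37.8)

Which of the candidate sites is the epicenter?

Site D

For each candidate, compare |candidate − station| to the reported distance:
Site A: residuals Receiver 0 35.7, Receiver 1 31.0, Receiver 2 28.8 → max 35.7 km
Site B: residuals Receiver 0 74.3, Receiver 1 90.0, Receiver 2 39.4 → max 90.0 km
Site C: residuals Receiver 0 142.2, Receiver 1 131.2, Receiver 2 13.5 → max 142.2 km
Site D: residuals Receiver 0 0.0, Receiver 1 0.0, Receiver 2 0.0 → max 0.0 km
Site E: residuals Receiver 0 128.8, Receiver 1 84.1, Receiver 2 30.9 → max 128.8 km
Only Site D has all residuals ≈ 0.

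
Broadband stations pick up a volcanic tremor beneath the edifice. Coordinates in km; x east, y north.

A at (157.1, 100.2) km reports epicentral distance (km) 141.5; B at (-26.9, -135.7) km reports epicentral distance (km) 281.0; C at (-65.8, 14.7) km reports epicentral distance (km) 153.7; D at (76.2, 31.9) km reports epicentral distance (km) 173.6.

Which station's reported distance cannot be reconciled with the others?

Solve using three stations at a time. Using A, B, C (subtract circle equations pairwise → linear system) gives (x, y) ≈ (21.7, 141.1).
Distances from that point to each station vs reported:
  A: calculated 141.5 vs reported 141.5 → residual 0.0 km
  B: calculated 281.0 vs reported 281.0 → residual 0.0 km
  C: calculated 153.7 vs reported 153.7 → residual 0.0 km
  D: calculated 122.0 vs reported 173.6 → residual 51.6 km
A, B, C are mutually consistent (residuals ≈ 0); D is off by 51.6 km.

D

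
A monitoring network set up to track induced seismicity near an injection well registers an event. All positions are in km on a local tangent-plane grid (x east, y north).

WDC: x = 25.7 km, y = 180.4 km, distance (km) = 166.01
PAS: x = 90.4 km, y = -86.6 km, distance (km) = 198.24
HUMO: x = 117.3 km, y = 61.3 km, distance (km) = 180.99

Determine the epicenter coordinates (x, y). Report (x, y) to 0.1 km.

Circle about each station: (x − 25.7)² + (y − 180.4)² = 166.01²; (x − 90.4)² + (y + 86.6)² = 198.24²; (x − 117.3)² + (y − 61.3)² = 180.99².
Subtracting pairs of circle equations eliminates x²+y² and gives linear equations (the radical axes):
129.4 x − 534.0 y = -29272.71
183.2 x − 238.2 y = -20885.73
Solving the 2×2 system: x ≈ -62.4, y ≈ 39.7 km.
Check against WDC (with the unrounded x, y): √((x − 25.7)²+(y − 180.4)²) = 166.00 ≈ 166.01 km. ✓

(-62.4, 39.7)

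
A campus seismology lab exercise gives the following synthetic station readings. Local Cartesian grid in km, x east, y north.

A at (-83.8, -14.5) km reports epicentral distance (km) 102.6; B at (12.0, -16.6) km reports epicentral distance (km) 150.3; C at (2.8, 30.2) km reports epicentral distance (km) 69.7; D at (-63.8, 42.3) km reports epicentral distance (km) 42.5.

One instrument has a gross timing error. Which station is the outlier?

B

Solve using three stations at a time. Using A, C, D (subtract circle equations pairwise → linear system) gives (x, y) ≈ (-45.3, 80.6).
Distances from that point to each station vs reported:
  A: calculated 102.6 vs reported 102.6 → residual 0.0 km
  B: calculated 112.9 vs reported 150.3 → residual 37.4 km
  C: calculated 69.7 vs reported 69.7 → residual 0.0 km
  D: calculated 42.6 vs reported 42.5 → residual 0.1 km
A, C, D are mutually consistent (residuals ≈ 0); B is off by 37.4 km.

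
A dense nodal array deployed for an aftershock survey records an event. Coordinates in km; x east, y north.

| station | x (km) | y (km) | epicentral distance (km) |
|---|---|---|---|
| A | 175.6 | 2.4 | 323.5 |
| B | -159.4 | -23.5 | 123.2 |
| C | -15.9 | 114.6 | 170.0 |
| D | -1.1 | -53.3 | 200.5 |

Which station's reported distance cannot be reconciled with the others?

C

Solve using three stations at a time. Using A, B, D (subtract circle equations pairwise → linear system) gives (x, y) ≈ (-133.8, 97.1).
Distances from that point to each station vs reported:
  A: calculated 323.5 vs reported 323.5 → residual 0.0 km
  B: calculated 123.3 vs reported 123.2 → residual 0.1 km
  C: calculated 119.2 vs reported 170.0 → residual 50.8 km
  D: calculated 200.6 vs reported 200.5 → residual 0.1 km
A, B, D are mutually consistent (residuals ≈ 0); C is off by 50.8 km.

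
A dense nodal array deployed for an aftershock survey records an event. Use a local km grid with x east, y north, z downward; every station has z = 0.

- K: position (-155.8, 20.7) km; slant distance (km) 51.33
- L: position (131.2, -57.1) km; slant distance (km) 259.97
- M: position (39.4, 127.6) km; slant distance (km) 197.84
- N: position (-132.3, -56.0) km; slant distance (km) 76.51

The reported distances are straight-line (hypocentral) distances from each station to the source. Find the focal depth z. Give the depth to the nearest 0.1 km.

Each station gives a sphere (x−x_i)² + (y−y_i)² + z² = d_i² (stations at z=0).
Subtracting the K sphere from L and M: z² cancels, leaving linear equations in x and y:
574.0 x − 155.6 y = -69177.91
390.4 x + 213.8 y = -43373.91
Solving: x ≈ -117.401, y ≈ 11.503 km (keep extra digits for the depth step; rounded: -117.4, 11.5).
Then from the K sphere: z² = 51.33² − (x + 155.8)² − (y − 20.7)² with x = -117.401, y = 11.503, so z ≈ 32.798 ≈ 32.8 km.

32.8 km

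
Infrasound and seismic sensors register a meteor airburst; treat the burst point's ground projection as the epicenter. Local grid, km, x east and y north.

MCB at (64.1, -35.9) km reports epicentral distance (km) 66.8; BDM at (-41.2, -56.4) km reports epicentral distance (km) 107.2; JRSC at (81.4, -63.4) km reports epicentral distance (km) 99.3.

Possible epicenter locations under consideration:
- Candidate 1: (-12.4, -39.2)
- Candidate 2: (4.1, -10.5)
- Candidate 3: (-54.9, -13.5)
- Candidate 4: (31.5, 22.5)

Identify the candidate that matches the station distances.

Candidate 4

For each candidate, compare |candidate − station| to the reported distance:
Candidate 1: residuals MCB 9.8, BDM 73.7, JRSC 2.4 → max 73.7 km
Candidate 2: residuals MCB 1.6, BDM 42.7, JRSC 5.6 → max 42.7 km
Candidate 3: residuals MCB 54.3, BDM 62.2, JRSC 45.8 → max 62.2 km
Candidate 4: residuals MCB 0.1, BDM 0.1, JRSC 0.0 → max 0.1 km
Only Candidate 4 has all residuals ≈ 0.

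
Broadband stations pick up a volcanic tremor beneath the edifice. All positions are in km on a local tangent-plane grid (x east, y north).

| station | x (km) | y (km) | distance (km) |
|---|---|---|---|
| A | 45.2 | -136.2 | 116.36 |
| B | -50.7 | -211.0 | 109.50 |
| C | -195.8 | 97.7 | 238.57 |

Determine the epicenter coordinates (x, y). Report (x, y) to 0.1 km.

x ≈ -66.2 km, y ≈ -102.6 km

Circle about each station: (x − 45.2)² + (y + 136.2)² = 116.36²; (x + 50.7)² + (y + 211.0)² = 109.50²; (x + 195.8)² + (y − 97.7)² = 238.57².
Subtracting the A equation from the B and C equations removes the quadratic terms:
-191.8 x − 149.6 y = 28047.41
-482.0 x + 467.8 y = -16086.55
Solving the 2×2 system: x ≈ -66.2, y ≈ -102.6 km.
Check against A (with the unrounded x, y): √((x − 45.2)²+(y + 136.2)²) = 116.36 ≈ 116.36 km. ✓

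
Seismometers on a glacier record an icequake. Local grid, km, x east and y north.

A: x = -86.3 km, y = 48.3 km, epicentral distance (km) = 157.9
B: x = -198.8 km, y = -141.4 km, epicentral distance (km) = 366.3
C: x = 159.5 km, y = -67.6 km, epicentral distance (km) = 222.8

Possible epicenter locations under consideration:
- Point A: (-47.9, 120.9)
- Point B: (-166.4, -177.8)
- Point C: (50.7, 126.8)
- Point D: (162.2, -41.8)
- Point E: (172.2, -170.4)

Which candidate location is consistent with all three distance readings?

Point C

For each candidate, compare |candidate − station| to the reported distance:
Point A: residuals A 75.8, B 63.7, C 57.5 → max 75.8 km
Point B: residuals A 82.0, B 317.6, C 121.2 → max 317.6 km
Point C: residuals A 0.0, B 0.0, C 0.0 → max 0.0 km
Point D: residuals A 106.4, B 8.2, C 196.9 → max 196.9 km
Point E: residuals A 180.7, B 5.8, C 119.2 → max 180.7 km
Only Point C has all residuals ≈ 0.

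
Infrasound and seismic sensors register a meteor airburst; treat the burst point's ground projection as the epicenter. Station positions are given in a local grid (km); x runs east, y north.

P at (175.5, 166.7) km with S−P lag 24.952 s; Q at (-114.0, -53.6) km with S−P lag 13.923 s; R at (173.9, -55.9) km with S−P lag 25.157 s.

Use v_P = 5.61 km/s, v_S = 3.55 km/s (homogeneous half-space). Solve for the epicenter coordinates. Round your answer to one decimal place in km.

Distance from S−P lag: d = Δt · v_P v_S / (v_P − v_S) = Δt · (5.61·3.55)/(5.61−3.55) ≈ 9.6677·Δt.
So d_P = 241.23, d_Q = 134.60, d_R = 243.21 km.
Circle about each station: (x − 175.5)² + (y − 166.7)² = 241.23²; (x + 114.0)² + (y + 53.6)² = 134.60²; (x − 173.9)² + (y + 55.9)² = 243.21².
Subtracting the P equation from the Q and R equations removes the quadratic terms:
-579.0 x − 440.6 y = -2645.43
-3.2 x − 445.2 y = -26182.31
Solving the 2×2 system: x ≈ -40.4, y ≈ 59.1 km.

-40.4 km east, 59.1 km north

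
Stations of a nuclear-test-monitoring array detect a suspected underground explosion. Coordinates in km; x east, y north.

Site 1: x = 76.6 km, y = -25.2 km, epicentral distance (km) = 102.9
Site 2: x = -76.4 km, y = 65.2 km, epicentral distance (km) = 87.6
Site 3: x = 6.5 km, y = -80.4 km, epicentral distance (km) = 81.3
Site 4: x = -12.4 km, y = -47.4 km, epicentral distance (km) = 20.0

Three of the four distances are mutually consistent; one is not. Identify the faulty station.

Solve using three stations at a time. Using Site 1, Site 2, Site 3 (subtract circle equations pairwise → linear system) gives (x, y) ≈ (-24.3, -5.2).
Distances from that point to each station vs reported:
  Site 1: calculated 102.9 vs reported 102.9 → residual 0.0 km
  Site 2: calculated 87.6 vs reported 87.6 → residual 0.0 km
  Site 3: calculated 81.3 vs reported 81.3 → residual 0.0 km
  Site 4: calculated 43.9 vs reported 20.0 → residual 23.9 km
Site 1, Site 2, Site 3 are mutually consistent (residuals ≈ 0); Site 4 is off by 23.9 km.

Site 4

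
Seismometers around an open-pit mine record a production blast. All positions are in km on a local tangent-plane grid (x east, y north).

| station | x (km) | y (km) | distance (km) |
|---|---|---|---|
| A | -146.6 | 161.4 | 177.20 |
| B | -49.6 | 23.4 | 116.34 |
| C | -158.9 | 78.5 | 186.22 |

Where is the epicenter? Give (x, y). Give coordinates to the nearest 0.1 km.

Circle about each station: (x + 146.6)² + (y − 161.4)² = 177.20²; (x + 49.6)² + (y − 23.4)² = 116.34²; (x + 158.9)² + (y − 78.5)² = 186.22².
Subtracting the A equation from the B and C equations removes the quadratic terms:
194.0 x − 276.0 y = -26668.96
-24.6 x − 165.8 y = -19408.11
Solving the 2×2 system: x ≈ 24.0, y ≈ 113.5 km.

24.0 km east, 113.5 km north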